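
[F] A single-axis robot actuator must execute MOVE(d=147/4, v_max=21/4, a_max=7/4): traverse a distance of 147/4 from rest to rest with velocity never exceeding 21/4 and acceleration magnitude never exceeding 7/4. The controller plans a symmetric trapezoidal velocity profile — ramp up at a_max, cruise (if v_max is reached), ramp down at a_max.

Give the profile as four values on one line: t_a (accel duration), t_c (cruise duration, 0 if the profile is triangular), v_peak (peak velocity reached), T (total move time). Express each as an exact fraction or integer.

(v_max)²/a_max = (21/4)²/(7/4) = 63/4
147/4 ≥ 63/4 → trapezoidal
t_a = (21/4)/(7/4) = 3; v_peak = 21/4
d_cruise = 147/4 − 63/4 = 21; t_c = 21/(21/4) = 4
T = 2·3 + 4 = 10

t_a=3 t_c=4 v_peak=21/4 T=10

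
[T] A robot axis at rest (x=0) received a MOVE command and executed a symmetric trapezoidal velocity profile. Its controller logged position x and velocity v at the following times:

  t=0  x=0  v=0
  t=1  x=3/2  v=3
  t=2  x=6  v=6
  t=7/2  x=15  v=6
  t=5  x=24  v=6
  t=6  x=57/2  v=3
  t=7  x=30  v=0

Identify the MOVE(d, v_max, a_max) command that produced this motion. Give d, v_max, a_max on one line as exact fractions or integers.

final state: t=7, x=30, v=0 → d = 30
a_max = (3−0)/(1−0) = 3
max v = 6 over t∈[2,5] → v_max = 6
check: 6·(2+3) = 30 ✓

d=30 v_max=6 a_max=3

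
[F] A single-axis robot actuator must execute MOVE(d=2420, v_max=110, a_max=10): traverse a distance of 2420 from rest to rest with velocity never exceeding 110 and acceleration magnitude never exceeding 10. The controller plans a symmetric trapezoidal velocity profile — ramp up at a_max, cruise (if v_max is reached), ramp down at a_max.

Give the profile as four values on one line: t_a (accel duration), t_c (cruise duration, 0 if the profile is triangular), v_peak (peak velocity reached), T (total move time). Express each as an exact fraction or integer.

t_a=11 t_c=11 v_peak=110 T=33

vₘ²/aₘ = 110²/10 = 1210
2420 ≥ 1210 ⇒ cruise phase
t_a = 110/10 = 11; v_peak = 110
d_cruise = 2420 − 1210 = 1210; t_c = 1210/110 = 11
T = 2·11 + 11 = 33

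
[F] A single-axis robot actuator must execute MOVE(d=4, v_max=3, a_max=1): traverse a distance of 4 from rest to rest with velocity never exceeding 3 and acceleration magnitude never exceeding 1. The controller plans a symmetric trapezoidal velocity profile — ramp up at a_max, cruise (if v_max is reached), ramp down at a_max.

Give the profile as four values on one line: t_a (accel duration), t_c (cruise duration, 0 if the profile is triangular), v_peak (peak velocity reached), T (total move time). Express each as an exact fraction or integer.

t_a=2 t_c=0 v_peak=2 T=4

(v_max)²/a_max = 3²/1 = 9
4 < 9 so t_c = 0
v_peak = √(4·1) = √4 = 2
t_a = 2/1 = 2; t_c = 0
T = 2·2 = 4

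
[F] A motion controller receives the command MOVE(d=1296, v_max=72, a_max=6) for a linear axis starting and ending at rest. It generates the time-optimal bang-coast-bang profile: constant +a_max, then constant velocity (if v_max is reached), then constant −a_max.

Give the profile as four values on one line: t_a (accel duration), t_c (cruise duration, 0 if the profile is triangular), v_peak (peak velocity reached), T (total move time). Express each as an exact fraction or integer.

(v_max)²/a_max = 72²/6 = 864
1296 ≥ 864 ⇒ cruise phase
t_a = 72/6 = 12; v_peak = 72
d_cruise = 1296 − 864 = 432; t_c = 432/72 = 6
T = 2·12 + 6 = 30

t_a=12 t_c=6 v_peak=72 T=30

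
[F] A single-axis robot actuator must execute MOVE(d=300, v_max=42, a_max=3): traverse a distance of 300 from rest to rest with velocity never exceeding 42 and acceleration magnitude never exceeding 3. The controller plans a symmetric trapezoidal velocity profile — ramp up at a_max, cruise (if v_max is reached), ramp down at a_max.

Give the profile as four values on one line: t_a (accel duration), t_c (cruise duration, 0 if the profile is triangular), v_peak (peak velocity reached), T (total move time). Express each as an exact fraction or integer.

vₘ²/aₘ = 42²/3 = 588
300 < 588 → triangular
v_peak = √(300·3) = √900 = 30
t_a = 30/3 = 10; t_c = 0
T = 2·10 = 20

t_a=10 t_c=0 v_peak=30 T=20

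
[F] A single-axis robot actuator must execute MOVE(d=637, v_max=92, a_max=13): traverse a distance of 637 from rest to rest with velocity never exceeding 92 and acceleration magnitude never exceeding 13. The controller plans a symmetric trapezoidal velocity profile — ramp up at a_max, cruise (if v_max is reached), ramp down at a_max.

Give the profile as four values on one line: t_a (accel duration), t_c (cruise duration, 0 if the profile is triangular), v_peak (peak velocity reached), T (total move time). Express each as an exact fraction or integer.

t_a=7 t_c=0 v_peak=91 T=14

vₘ²/aₘ = 92²/13 = 8464/13
637 < 8464/13 so t_c = 0
v_peak = √(637·13) = √8281 = 91
t_a = 91/13 = 7; t_c = 0
T = 2·7 = 14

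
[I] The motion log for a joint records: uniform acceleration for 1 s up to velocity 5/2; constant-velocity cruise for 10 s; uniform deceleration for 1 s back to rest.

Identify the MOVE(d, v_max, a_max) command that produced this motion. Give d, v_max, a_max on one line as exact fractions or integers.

d=55/2 v_max=5/2 a_max=5/2

a_max = (5/2)/1 = 5/2
d_a = ½·5/2·1 = 5/4; d_c = 5/2·10 = 25
d = 2·5/4 + 25 = 55/2
t_c = 10 > 0 so v_max = 5/2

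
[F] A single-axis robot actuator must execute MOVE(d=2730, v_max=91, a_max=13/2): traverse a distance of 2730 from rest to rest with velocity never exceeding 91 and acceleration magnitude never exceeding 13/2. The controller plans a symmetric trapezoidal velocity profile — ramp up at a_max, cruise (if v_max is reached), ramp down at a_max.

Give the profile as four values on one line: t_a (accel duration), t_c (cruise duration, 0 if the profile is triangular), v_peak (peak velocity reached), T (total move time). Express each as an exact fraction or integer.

t_a=14 t_c=16 v_peak=91 T=44

v_max²/a_max = 91²/(13/2) = 1274
2730 ≥ 1274 → trapezoidal
t_a = 91/(13/2) = 14; v_peak = 91
d_cruise = 2730 − 1274 = 1456; t_c = 1456/91 = 16
T = 2·14 + 16 = 44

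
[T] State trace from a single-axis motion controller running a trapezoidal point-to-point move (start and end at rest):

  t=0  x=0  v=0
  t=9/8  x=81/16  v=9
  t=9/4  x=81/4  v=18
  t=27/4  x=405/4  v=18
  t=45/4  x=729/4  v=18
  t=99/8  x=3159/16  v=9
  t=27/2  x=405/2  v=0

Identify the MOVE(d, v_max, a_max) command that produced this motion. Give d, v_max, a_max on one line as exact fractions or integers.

final state: t=27/2, x=405/2, v=0 → d = 405/2
a_max = (9−0)/(9/8−0) = 8
max v = 18 over t∈[9/4,45/4] → v_max = 18
check: 18·(9/4+9) = 405/2 ✓

d=405/2 v_max=18 a_max=8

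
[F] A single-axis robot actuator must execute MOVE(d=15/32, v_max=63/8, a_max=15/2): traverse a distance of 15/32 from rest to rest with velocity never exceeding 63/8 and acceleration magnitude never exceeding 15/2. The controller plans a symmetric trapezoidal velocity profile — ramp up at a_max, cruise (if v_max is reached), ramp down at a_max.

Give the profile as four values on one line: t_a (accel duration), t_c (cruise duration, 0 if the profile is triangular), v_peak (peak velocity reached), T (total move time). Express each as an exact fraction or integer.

t_a=1/4 t_c=0 v_peak=15/8 T=1/2

(v_max)²/a_max = (63/8)²/(15/2) = 1323/160
15/32 < 1323/160 → triangular
v_peak = √(15/32·15/2) = √(225/64) = 15/8
t_a = (15/8)/(15/2) = 1/4; t_c = 0
T = 2·1/4 = 1/2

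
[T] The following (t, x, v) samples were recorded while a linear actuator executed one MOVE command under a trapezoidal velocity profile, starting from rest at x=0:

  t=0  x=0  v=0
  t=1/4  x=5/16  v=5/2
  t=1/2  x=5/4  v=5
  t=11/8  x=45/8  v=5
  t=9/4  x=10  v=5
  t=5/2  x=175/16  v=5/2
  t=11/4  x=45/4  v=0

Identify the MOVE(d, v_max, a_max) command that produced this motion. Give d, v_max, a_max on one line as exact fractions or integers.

final state: t=11/4, x=45/4, v=0 → d = 45/4
a_max = (5/2−0)/(1/4−0) = 10
max v = 5 over t∈[1/2,9/4] → v_max = 5
check: 5·(1/2+7/4) = 45/4 ✓

d=45/4 v_max=5 a_max=10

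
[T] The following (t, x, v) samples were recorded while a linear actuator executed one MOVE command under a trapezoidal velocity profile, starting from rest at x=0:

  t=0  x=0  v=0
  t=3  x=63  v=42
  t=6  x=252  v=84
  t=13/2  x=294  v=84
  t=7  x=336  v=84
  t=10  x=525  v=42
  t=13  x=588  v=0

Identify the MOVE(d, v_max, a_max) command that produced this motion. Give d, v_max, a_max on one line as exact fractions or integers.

d=588 v_max=84 a_max=14

final state: t=13, x=588, v=0 → d = 588
a_max = (42−0)/(3−0) = 14
max v = 84 over t∈[6,7] → v_max = 84
check: 84·(6+1) = 588 ✓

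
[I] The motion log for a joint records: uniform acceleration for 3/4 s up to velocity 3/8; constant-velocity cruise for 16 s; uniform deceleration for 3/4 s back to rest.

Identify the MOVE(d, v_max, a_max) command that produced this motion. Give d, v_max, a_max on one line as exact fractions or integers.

d=201/32 v_max=3/8 a_max=1/2

a_max = (3/8)/(3/4) = 1/2
d_a = ½·3/8·3/4 = 9/64; d_c = 3/8·16 = 6
d = 2·9/64 + 6 = 201/32
t_c = 16 > 0 → v_max = v_peak = 3/8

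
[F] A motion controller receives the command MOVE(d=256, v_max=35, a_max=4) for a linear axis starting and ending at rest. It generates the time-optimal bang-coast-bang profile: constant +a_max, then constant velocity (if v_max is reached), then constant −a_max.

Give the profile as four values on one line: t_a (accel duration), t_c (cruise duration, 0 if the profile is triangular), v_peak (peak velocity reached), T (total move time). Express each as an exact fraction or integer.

t_a=8 t_c=0 v_peak=32 T=16

v_max²/a_max = 35²/4 = 1225/4
256 < 1225/4 → triangular
v_peak = √(256·4) = √1024 = 32
t_a = 32/4 = 8; t_c = 0
T = 2·8 = 16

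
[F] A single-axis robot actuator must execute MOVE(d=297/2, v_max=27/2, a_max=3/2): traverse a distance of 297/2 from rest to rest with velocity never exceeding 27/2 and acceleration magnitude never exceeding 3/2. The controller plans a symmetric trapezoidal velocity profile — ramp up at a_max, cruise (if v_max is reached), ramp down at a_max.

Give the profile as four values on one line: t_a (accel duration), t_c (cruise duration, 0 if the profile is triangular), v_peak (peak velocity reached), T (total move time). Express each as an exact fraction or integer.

v_max²/a_max = (27/2)²/(3/2) = 243/2
297/2 ≥ 243/2 → trapezoidal
t_a = (27/2)/(3/2) = 9; v_peak = 27/2
d_cruise = 297/2 − 243/2 = 27; t_c = 27/(27/2) = 2
T = 2·9 + 2 = 20

t_a=9 t_c=2 v_peak=27/2 T=20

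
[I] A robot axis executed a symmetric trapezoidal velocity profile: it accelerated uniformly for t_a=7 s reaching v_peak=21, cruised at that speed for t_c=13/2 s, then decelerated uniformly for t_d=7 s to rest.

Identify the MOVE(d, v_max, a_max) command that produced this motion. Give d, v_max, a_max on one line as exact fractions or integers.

a_max = 21/7 = 3
d_a = ½·21·7 = 147/2; d_c = 21·13/2 = 273/2
d = 2·147/2 + 273/2 = 567/2
t_c = 13/2 > 0 → v_max = v_peak = 21

d=567/2 v_max=21 a_max=3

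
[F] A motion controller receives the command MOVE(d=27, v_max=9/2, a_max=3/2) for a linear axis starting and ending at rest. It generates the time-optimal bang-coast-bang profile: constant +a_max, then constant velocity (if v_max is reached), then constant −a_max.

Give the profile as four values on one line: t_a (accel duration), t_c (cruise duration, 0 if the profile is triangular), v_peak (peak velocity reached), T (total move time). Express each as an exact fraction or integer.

(v_max)²/a_max = (9/2)²/(3/2) = 27/2
27 ≥ 27/2 → trapezoidal
t_a = (9/2)/(3/2) = 3; v_peak = 9/2
d_cruise = 27 − 27/2 = 27/2; t_c = (27/2)/(9/2) = 3
T = 2·3 + 3 = 9

t_a=3 t_c=3 v_peak=9/2 T=9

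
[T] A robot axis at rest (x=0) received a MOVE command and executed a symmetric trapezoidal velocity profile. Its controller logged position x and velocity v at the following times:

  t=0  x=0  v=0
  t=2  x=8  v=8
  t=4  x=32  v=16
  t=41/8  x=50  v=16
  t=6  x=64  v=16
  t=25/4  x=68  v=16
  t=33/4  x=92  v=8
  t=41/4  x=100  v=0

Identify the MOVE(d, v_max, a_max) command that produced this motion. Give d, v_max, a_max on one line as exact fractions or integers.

d=100 v_max=16 a_max=4

final state: t=41/4, x=100, v=0 → d = 100
a_max = (8−0)/(2−0) = 4
max v = 16 over t∈[4,25/4] → v_max = 16
check: 16·(4+9/4) = 100 ✓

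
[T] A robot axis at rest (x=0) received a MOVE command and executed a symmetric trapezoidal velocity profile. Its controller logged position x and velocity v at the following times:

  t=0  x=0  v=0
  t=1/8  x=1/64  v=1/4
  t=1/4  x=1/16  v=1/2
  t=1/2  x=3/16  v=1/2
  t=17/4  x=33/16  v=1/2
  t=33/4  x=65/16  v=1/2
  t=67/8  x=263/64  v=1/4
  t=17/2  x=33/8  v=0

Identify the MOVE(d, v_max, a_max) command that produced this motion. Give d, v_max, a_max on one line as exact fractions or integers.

d=33/8 v_max=1/2 a_max=2

final state: t=17/2, x=33/8, v=0 → d = 33/8
a_max = (1/4−0)/(1/8−0) = 2
max v = 1/2 over t∈[1/4,33/4] → v_max = 1/2
check: 1/2·(1/4+8) = 33/8 ✓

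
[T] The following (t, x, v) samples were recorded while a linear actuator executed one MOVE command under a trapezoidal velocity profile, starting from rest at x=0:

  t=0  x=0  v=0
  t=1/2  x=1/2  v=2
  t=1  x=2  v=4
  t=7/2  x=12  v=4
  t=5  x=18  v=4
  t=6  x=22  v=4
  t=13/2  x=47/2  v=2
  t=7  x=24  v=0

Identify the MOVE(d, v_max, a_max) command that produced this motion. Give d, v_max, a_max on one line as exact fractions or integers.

d=24 v_max=4 a_max=4

final state: t=7, x=24, v=0 → d = 24
a_max = (2−0)/(1/2−0) = 4
max v = 4 over t∈[1,6] → v_max = 4
check: 4·(1+5) = 24 ✓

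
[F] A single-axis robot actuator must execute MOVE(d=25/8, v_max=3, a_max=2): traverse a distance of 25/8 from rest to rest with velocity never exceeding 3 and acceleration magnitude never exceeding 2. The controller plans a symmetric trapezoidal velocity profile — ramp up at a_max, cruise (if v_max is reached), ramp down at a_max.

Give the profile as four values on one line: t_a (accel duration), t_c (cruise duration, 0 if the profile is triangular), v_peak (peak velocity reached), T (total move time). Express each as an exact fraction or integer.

t_a=5/4 t_c=0 v_peak=5/2 T=5/2

v_max²/a_max = 3²/2 = 9/2
25/8 < 9/2 so t_c = 0
v_peak = √(25/8·2) = √(25/4) = 5/2
t_a = (5/2)/2 = 5/4; t_c = 0
T = 2·5/4 = 5/2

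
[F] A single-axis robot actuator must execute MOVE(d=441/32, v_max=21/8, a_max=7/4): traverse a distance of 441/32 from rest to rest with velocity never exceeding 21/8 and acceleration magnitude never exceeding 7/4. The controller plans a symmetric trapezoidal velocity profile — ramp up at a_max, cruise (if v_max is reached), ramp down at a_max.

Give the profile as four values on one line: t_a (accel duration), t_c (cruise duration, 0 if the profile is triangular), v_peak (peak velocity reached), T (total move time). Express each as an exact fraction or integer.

(v_max)²/a_max = (21/8)²/(7/4) = 63/16
441/32 ≥ 63/16 so v_max reached
t_a = (21/8)/(7/4) = 3/2; v_peak = 21/8
d_cruise = 441/32 − 63/16 = 315/32; t_c = (315/32)/(21/8) = 15/4
T = 2·3/2 + 15/4 = 27/4

t_a=3/2 t_c=15/4 v_peak=21/8 T=27/4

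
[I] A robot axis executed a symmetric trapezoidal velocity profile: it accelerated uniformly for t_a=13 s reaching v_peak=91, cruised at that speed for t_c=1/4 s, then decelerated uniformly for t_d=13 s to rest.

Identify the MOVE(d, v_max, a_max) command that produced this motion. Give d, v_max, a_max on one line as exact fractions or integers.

d=4823/4 v_max=91 a_max=7

a_max = 91/13 = 7
d_a = ½·91·13 = 1183/2; d_c = 91·1/4 = 91/4
d = 2·1183/2 + 91/4 = 4823/4
t_c = 1/4 > 0 ⇒ limit active, v_max = 91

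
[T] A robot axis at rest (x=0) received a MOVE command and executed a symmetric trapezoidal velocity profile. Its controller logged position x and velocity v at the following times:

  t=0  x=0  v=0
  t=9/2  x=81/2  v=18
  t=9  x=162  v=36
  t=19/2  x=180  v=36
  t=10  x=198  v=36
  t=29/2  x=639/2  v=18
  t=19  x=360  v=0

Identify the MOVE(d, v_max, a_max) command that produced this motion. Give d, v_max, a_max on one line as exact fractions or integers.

d=360 v_max=36 a_max=4

final state: t=19, x=360, v=0 → d = 360
a_max = (18−0)/(9/2−0) = 4
max v = 36 over t∈[9,10] → v_max = 36
check: 36·(9+1) = 360 ✓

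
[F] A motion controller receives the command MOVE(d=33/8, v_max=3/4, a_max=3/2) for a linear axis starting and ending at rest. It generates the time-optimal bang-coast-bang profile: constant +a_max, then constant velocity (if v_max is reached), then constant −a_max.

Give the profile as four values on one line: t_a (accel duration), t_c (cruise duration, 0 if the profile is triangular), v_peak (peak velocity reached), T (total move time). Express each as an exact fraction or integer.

t_a=1/2 t_c=5 v_peak=3/4 T=6

(v_max)²/a_max = (3/4)²/(3/2) = 3/8
33/8 ≥ 3/8 ⇒ cruise phase
t_a = (3/4)/(3/2) = 1/2; v_peak = 3/4
d_cruise = 33/8 − 3/8 = 15/4; t_c = (15/4)/(3/4) = 5
T = 2·1/2 + 5 = 6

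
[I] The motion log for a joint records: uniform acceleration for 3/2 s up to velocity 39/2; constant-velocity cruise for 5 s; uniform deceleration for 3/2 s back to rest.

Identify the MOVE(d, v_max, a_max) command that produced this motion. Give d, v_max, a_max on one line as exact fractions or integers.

d=507/4 v_max=39/2 a_max=13

a_max = (39/2)/(3/2) = 13
d_a = ½·39/2·3/2 = 117/8; d_c = 39/2·5 = 195/2
d = 2·117/8 + 195/2 = 507/4
t_c = 5 > 0 so v_max = 39/2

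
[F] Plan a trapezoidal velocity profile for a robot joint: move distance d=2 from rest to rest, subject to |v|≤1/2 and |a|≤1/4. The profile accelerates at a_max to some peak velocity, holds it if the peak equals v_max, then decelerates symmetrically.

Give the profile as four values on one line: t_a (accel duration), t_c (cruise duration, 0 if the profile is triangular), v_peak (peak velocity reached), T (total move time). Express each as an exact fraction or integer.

t_a=2 t_c=2 v_peak=1/2 T=6

vₘ²/aₘ = (1/2)²/(1/4) = 1
2 ≥ 1 ⇒ cruise phase
t_a = (1/2)/(1/4) = 2; v_peak = 1/2
d_cruise = 2 − 1 = 1; t_c = 1/(1/2) = 2
T = 2·2 + 2 = 6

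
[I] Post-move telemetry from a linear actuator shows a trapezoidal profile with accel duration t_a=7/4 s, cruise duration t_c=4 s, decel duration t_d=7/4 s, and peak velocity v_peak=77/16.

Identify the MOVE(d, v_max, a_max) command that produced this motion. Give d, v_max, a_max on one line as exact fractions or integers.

d=1771/64 v_max=77/16 a_max=11/4

a_max = (77/16)/(7/4) = 11/4
d_a = ½·77/16·7/4 = 539/128; d_c = 77/16·4 = 77/4
d = 2·539/128 + 77/4 = 1771/64
t_c = 4 > 0 → v_max = v_peak = 77/16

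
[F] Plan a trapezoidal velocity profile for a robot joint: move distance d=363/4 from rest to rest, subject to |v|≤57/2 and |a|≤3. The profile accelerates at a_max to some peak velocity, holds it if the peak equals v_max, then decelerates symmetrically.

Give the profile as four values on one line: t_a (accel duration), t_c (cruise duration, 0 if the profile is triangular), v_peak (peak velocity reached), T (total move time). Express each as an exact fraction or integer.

vₘ²/aₘ = (57/2)²/3 = 1083/4
363/4 < 1083/4 ⇒ no cruise
v_peak = √(363/4·3) = √(1089/4) = 33/2
t_a = (33/2)/3 = 11/2; t_c = 0
T = 2·11/2 = 11

t_a=11/2 t_c=0 v_peak=33/2 T=11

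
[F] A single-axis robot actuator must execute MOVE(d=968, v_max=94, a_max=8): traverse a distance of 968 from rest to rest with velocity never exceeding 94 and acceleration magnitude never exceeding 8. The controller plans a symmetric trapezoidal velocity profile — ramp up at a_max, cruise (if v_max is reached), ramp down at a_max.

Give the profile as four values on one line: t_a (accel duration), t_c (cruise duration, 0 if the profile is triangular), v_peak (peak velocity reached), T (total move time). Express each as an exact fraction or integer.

t_a=11 t_c=0 v_peak=88 T=22

(v_max)²/a_max = 94²/8 = 2209/2
968 < 2209/2 ⇒ no cruise
v_peak = √(968·8) = √7744 = 88
t_a = 88/8 = 11; t_c = 0
T = 2·11 = 22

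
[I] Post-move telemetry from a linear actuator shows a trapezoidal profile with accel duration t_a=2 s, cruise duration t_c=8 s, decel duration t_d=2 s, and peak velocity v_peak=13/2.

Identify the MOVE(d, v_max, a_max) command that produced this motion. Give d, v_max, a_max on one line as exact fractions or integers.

d=65 v_max=13/2 a_max=13/4

a_max = (13/2)/2 = 13/4
d_a = ½·13/2·2 = 13/2; d_c = 13/2·8 = 52
d = 2·13/2 + 52 = 65
t_c = 8 > 0 → v_max = v_peak = 13/2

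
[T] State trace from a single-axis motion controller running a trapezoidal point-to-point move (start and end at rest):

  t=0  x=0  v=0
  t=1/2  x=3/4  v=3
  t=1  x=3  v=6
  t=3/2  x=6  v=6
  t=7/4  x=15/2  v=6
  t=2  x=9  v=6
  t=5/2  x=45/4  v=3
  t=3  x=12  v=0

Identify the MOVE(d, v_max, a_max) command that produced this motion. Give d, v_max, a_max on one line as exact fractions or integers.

final state: t=3, x=12, v=0 → d = 12
a_max = (3−0)/(1/2−0) = 6
max v = 6 over t∈[1,2] → v_max = 6
check: 6·(1+1) = 12 ✓

d=12 v_max=6 a_max=6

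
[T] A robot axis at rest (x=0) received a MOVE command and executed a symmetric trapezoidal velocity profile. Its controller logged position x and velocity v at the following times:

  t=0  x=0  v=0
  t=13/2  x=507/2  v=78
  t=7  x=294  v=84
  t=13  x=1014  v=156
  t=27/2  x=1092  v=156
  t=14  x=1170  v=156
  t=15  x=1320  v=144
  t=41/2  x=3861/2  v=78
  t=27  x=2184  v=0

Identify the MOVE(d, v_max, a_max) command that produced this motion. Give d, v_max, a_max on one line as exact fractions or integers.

final state: t=27, x=2184, v=0 → d = 2184
a_max = (78−0)/(13/2−0) = 12
max v = 156 over t∈[13,14] → v_max = 156
check: 156·(13+1) = 2184 ✓

d=2184 v_max=156 a_max=12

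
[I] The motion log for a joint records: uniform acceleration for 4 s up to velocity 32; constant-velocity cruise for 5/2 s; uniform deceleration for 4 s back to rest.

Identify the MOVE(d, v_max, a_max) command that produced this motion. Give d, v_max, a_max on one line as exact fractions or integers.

a_max = 32/4 = 8
d_a = ½·32·4 = 64; d_c = 32·5/2 = 80
d = 2·64 + 80 = 208
t_c = 5/2 > 0 ⇒ limit active, v_max = 32

d=208 v_max=32 a_max=8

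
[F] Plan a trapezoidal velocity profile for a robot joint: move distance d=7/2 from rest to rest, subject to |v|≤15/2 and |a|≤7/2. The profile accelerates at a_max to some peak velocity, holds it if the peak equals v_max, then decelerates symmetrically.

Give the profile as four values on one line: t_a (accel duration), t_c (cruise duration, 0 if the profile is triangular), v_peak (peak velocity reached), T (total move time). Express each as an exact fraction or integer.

v_max²/a_max = (15/2)²/(7/2) = 225/14
7/2 < 225/14 → triangular
v_peak = √(7/2·7/2) = √(49/4) = 7/2
t_a = (7/2)/(7/2) = 1; t_c = 0
T = 2·1 = 2

t_a=1 t_c=0 v_peak=7/2 T=2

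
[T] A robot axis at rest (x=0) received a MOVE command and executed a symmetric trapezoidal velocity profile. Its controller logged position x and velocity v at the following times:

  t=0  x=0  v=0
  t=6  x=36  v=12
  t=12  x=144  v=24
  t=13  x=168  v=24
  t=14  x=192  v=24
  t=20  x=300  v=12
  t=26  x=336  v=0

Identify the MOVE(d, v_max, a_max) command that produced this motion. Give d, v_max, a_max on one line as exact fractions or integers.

final state: t=26, x=336, v=0 → d = 336
a_max = (12−0)/(6−0) = 2
max v = 24 over t∈[12,14] → v_max = 24
check: 24·(12+2) = 336 ✓

d=336 v_max=24 a_max=2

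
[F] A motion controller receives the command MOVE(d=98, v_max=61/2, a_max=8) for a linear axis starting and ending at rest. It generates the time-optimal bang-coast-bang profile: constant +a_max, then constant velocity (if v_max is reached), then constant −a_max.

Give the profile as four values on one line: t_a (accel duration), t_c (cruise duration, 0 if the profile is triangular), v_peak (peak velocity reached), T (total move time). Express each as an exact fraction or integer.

t_a=7/2 t_c=0 v_peak=28 T=7

vₘ²/aₘ = (61/2)²/8 = 3721/32
98 < 3721/32 so t_c = 0
v_peak = √(98·8) = √784 = 28
t_a = 28/8 = 7/2; t_c = 0
T = 2·7/2 = 7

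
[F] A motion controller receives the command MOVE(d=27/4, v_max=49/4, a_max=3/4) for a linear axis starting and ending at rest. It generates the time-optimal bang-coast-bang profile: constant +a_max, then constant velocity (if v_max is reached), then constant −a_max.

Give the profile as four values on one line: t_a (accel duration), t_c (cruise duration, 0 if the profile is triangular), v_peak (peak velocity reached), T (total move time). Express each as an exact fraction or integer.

(v_max)²/a_max = (49/4)²/(3/4) = 2401/12
27/4 < 2401/12 so t_c = 0
v_peak = √(27/4·3/4) = √(81/16) = 9/4
t_a = (9/4)/(3/4) = 3; t_c = 0
T = 2·3 = 6

t_a=3 t_c=0 v_peak=9/4 T=6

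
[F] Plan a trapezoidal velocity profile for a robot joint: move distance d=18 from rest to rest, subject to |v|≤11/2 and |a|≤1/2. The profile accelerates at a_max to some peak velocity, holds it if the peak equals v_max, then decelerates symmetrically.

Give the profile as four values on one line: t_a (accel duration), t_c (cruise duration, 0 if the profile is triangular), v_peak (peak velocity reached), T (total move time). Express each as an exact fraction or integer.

t_a=6 t_c=0 v_peak=3 T=12

(v_max)²/a_max = (11/2)²/(1/2) = 121/2
18 < 121/2 so t_c = 0
v_peak = √(18·1/2) = √9 = 3
t_a = 3/(1/2) = 6; t_c = 0
T = 2·6 = 12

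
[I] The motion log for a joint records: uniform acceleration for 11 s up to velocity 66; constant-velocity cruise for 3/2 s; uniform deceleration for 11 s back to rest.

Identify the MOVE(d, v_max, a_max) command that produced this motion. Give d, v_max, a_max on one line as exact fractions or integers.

d=825 v_max=66 a_max=6

a_max = 66/11 = 6
d_a = ½·66·11 = 363; d_c = 66·3/2 = 99
d = 2·363 + 99 = 825
t_c = 3/2 > 0 ⇒ limit active, v_max = 66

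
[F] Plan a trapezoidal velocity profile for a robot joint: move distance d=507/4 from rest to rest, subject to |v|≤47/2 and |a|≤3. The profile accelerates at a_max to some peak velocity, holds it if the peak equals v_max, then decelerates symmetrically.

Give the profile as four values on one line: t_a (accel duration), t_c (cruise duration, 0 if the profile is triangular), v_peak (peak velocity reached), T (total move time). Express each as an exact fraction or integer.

v_max²/a_max = (47/2)²/3 = 2209/12
507/4 < 2209/12 ⇒ no cruise
v_peak = √(507/4·3) = √(1521/4) = 39/2
t_a = (39/2)/3 = 13/2; t_c = 0
T = 2·13/2 = 13

t_a=13/2 t_c=0 v_peak=39/2 T=13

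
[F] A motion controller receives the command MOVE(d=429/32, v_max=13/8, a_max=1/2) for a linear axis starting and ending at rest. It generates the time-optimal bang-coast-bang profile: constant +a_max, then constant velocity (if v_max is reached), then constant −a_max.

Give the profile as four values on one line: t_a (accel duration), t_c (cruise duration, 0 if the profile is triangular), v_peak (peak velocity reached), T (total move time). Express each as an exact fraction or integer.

t_a=13/4 t_c=5 v_peak=13/8 T=23/2

v_max²/a_max = (13/8)²/(1/2) = 169/32
429/32 ≥ 169/32 so v_max reached
t_a = (13/8)/(1/2) = 13/4; v_peak = 13/8
d_cruise = 429/32 − 169/32 = 65/8; t_c = (65/8)/(13/8) = 5
T = 2·13/4 + 5 = 23/2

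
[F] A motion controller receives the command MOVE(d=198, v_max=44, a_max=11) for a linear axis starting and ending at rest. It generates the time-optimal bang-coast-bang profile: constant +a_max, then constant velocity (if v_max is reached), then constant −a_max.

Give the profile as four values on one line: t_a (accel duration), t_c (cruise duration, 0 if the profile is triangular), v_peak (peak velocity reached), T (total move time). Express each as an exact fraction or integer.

v_max²/a_max = 44²/11 = 176
198 ≥ 176 so v_max reached
t_a = 44/11 = 4; v_peak = 44
d_cruise = 198 − 176 = 22; t_c = 22/44 = 1/2
T = 2·4 + 1/2 = 17/2

t_a=4 t_c=1/2 v_peak=44 T=17/2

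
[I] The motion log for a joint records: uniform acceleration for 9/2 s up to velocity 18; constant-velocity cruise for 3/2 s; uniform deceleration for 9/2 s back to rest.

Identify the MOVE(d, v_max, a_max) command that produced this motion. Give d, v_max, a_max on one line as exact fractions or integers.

a_max = 18/(9/2) = 4
d_a = ½·18·9/2 = 81/2; d_c = 18·3/2 = 27
d = 2·81/2 + 27 = 108
t_c = 3/2 > 0 so v_max = 18

d=108 v_max=18 a_max=4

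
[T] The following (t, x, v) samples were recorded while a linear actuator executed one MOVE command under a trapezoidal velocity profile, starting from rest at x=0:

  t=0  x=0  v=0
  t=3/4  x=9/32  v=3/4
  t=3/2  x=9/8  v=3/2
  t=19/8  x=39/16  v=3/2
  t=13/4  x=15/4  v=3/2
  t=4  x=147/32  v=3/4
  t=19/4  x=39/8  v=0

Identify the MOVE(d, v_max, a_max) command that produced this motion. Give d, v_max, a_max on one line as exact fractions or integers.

d=39/8 v_max=3/2 a_max=1

final state: t=19/4, x=39/8, v=0 → d = 39/8
a_max = (3/4−0)/(3/4−0) = 1
max v = 3/2 over t∈[3/2,13/4] → v_max = 3/2
check: 3/2·(3/2+7/4) = 39/8 ✓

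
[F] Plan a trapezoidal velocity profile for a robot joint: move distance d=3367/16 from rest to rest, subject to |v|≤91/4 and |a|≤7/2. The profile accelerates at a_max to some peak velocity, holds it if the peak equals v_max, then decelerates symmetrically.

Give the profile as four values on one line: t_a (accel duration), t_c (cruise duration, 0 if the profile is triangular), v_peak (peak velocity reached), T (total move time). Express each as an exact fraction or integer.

v_max²/a_max = (91/4)²/(7/2) = 1183/8
3367/16 ≥ 1183/8 ⇒ cruise phase
t_a = (91/4)/(7/2) = 13/2; v_peak = 91/4
d_cruise = 3367/16 − 1183/8 = 1001/16; t_c = (1001/16)/(91/4) = 11/4
T = 2·13/2 + 11/4 = 63/4

t_a=13/2 t_c=11/4 v_peak=91/4 T=63/4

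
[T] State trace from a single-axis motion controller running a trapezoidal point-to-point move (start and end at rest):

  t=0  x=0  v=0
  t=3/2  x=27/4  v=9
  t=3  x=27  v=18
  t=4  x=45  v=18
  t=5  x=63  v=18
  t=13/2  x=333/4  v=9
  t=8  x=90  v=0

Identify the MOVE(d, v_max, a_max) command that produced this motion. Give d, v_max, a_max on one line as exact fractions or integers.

d=90 v_max=18 a_max=6

final state: t=8, x=90, v=0 → d = 90
a_max = (9−0)/(3/2−0) = 6
max v = 18 over t∈[3,5] → v_max = 18
check: 18·(3+2) = 90 ✓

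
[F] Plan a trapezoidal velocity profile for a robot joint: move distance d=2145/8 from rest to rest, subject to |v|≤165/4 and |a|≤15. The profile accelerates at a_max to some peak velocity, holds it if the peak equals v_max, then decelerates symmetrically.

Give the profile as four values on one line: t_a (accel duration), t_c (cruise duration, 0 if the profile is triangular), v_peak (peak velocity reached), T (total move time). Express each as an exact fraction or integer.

vₘ²/aₘ = (165/4)²/15 = 1815/16
2145/8 ≥ 1815/16 so v_max reached
t_a = (165/4)/15 = 11/4; v_peak = 165/4
d_cruise = 2145/8 − 1815/16 = 2475/16; t_c = (2475/16)/(165/4) = 15/4
T = 2·11/4 + 15/4 = 37/4

t_a=11/4 t_c=15/4 v_peak=165/4 T=37/4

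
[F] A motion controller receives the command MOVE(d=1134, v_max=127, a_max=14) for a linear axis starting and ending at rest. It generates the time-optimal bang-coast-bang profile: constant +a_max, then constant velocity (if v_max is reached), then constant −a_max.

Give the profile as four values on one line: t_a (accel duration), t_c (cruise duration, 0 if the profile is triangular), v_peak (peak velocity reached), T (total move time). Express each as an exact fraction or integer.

v_max²/a_max = 127²/14 = 16129/14
1134 < 16129/14 → triangular
v_peak = √(1134·14) = √15876 = 126
t_a = 126/14 = 9; t_c = 0
T = 2·9 = 18

t_a=9 t_c=0 v_peak=126 T=18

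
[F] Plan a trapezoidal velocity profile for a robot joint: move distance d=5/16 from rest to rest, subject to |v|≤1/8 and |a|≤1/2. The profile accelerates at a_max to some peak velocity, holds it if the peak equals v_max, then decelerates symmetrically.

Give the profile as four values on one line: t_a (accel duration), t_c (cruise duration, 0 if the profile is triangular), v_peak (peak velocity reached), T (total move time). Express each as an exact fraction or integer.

vₘ²/aₘ = (1/8)²/(1/2) = 1/32
5/16 ≥ 1/32 ⇒ cruise phase
t_a = (1/8)/(1/2) = 1/4; v_peak = 1/8
d_cruise = 5/16 − 1/32 = 9/32; t_c = (9/32)/(1/8) = 9/4
T = 2·1/4 + 9/4 = 11/4

t_a=1/4 t_c=9/4 v_peak=1/8 T=11/4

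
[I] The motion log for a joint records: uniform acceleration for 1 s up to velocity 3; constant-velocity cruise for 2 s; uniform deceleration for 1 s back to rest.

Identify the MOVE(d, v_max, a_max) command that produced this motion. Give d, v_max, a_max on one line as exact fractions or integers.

d=9 v_max=3 a_max=3

a_max = 3/1 = 3
d_a = ½·3·1 = 3/2; d_c = 3·2 = 6
d = 2·3/2 + 6 = 9
t_c = 2 > 0 so v_max = 3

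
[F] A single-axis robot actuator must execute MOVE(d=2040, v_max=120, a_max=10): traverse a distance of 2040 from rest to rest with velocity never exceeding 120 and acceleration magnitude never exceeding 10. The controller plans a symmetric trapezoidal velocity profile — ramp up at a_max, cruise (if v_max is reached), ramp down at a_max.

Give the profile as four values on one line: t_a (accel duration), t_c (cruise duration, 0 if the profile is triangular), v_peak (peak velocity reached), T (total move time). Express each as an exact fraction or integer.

(v_max)²/a_max = 120²/10 = 1440
2040 ≥ 1440 → trapezoidal
t_a = 120/10 = 12; v_peak = 120
d_cruise = 2040 − 1440 = 600; t_c = 600/120 = 5
T = 2·12 + 5 = 29

t_a=12 t_c=5 v_peak=120 T=29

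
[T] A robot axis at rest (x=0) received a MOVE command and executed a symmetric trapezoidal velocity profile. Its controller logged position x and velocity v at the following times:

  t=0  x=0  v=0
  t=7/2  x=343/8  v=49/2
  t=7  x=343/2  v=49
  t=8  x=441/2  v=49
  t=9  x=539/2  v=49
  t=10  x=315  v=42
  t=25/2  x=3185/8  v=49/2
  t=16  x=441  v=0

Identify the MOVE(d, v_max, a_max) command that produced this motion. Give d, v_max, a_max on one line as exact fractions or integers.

d=441 v_max=49 a_max=7

final state: t=16, x=441, v=0 → d = 441
a_max = (49/2−0)/(7/2−0) = 7
max v = 49 over t∈[7,9] → v_max = 49
check: 49·(7+2) = 441 ✓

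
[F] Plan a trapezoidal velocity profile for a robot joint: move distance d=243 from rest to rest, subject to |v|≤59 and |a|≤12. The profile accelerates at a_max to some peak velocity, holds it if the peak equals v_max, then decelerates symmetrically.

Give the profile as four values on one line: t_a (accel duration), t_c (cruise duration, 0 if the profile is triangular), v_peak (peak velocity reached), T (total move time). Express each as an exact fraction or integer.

(v_max)²/a_max = 59²/12 = 3481/12
243 < 3481/12 → triangular
v_peak = √(243·12) = √2916 = 54
t_a = 54/12 = 9/2; t_c = 0
T = 2·9/2 = 9

t_a=9/2 t_c=0 v_peak=54 T=9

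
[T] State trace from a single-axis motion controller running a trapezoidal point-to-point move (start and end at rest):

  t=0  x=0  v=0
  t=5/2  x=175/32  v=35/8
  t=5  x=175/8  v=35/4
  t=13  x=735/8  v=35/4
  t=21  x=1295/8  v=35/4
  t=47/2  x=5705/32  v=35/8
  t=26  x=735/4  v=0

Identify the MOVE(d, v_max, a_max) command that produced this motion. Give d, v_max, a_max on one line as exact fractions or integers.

final state: t=26, x=735/4, v=0 → d = 735/4
a_max = (35/8−0)/(5/2−0) = 7/4
max v = 35/4 over t∈[5,21] → v_max = 35/4
check: 35/4·(5+16) = 735/4 ✓

d=735/4 v_max=35/4 a_max=7/4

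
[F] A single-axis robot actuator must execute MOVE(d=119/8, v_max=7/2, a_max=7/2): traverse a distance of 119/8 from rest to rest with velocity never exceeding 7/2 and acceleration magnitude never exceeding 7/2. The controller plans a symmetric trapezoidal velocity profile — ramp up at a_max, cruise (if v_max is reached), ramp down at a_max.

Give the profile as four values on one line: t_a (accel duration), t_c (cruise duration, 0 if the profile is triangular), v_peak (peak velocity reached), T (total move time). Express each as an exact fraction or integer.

t_a=1 t_c=13/4 v_peak=7/2 T=21/4

vₘ²/aₘ = (7/2)²/(7/2) = 7/2
119/8 ≥ 7/2 so v_max reached
t_a = (7/2)/(7/2) = 1; v_peak = 7/2
d_cruise = 119/8 − 7/2 = 91/8; t_c = (91/8)/(7/2) = 13/4
T = 2·1 + 13/4 = 21/4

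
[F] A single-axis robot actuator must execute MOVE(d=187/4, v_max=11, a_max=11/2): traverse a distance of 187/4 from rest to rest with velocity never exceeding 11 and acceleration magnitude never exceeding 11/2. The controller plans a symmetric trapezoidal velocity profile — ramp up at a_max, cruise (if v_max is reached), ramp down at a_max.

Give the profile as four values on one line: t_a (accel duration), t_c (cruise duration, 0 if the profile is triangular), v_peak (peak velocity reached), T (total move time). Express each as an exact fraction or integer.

(v_max)²/a_max = 11²/(11/2) = 22
187/4 ≥ 22 so v_max reached
t_a = 11/(11/2) = 2; v_peak = 11
d_cruise = 187/4 − 22 = 99/4; t_c = (99/4)/11 = 9/4
T = 2·2 + 9/4 = 25/4

t_a=2 t_c=9/4 v_peak=11 T=25/4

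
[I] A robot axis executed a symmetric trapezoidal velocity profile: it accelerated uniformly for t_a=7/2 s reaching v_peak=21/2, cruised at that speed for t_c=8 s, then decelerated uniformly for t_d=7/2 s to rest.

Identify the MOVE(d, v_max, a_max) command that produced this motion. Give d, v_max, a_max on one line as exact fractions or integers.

a_max = (21/2)/(7/2) = 3
d_a = ½·21/2·7/2 = 147/8; d_c = 21/2·8 = 84
d = 2·147/8 + 84 = 483/4
t_c = 8 > 0 → v_max = v_peak = 21/2

d=483/4 v_max=21/2 a_max=3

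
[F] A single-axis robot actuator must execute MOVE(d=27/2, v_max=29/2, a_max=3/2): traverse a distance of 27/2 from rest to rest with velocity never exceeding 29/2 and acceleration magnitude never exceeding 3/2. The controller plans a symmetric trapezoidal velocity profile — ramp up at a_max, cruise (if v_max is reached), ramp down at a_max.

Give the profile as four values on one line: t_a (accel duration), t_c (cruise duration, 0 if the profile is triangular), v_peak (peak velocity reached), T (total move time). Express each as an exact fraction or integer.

t_a=3 t_c=0 v_peak=9/2 T=6

(v_max)²/a_max = (29/2)²/(3/2) = 841/6
27/2 < 841/6 → triangular
v_peak = √(27/2·3/2) = √(81/4) = 9/2
t_a = (9/2)/(3/2) = 3; t_c = 0
T = 2·3 = 6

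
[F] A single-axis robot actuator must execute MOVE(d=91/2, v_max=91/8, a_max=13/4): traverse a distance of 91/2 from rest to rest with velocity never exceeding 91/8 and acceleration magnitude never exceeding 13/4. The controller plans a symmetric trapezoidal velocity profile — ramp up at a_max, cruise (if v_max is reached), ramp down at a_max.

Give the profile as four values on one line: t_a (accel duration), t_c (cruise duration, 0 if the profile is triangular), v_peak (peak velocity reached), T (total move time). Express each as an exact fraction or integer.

t_a=7/2 t_c=1/2 v_peak=91/8 T=15/2

(v_max)²/a_max = (91/8)²/(13/4) = 637/16
91/2 ≥ 637/16 so v_max reached
t_a = (91/8)/(13/4) = 7/2; v_peak = 91/8
d_cruise = 91/2 − 637/16 = 91/16; t_c = (91/16)/(91/8) = 1/2
T = 2·7/2 + 1/2 = 15/2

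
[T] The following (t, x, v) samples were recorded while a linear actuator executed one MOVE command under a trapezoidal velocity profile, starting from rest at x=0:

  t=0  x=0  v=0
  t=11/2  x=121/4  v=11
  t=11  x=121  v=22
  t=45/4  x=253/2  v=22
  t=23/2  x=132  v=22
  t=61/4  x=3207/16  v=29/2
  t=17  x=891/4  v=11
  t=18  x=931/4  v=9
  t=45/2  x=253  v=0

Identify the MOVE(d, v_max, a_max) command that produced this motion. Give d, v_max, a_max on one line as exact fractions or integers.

final state: t=45/2, x=253, v=0 → d = 253
a_max = (11−0)/(11/2−0) = 2
max v = 22 over t∈[11,23/2] → v_max = 22
check: 22·(11+1/2) = 253 ✓

d=253 v_max=22 a_max=2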